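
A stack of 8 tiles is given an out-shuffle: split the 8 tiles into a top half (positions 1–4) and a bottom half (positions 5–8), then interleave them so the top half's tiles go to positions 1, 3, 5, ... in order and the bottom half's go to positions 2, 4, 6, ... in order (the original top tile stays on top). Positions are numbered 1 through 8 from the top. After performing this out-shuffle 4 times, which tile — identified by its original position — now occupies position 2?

5

Work backwards from position 2, undoing one out-shuffle at a time:
2 ← 5 ← 3 ← 2 ← 5
So the tile now at position 2 started at position 5.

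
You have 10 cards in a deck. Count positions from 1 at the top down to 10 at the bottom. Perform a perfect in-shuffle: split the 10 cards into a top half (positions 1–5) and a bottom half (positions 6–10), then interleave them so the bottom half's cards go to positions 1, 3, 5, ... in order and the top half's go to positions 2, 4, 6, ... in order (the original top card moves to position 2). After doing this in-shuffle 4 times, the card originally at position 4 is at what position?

9

Track the card's position through each in-shuffle:
4 → 8 → 5 → 10 → 9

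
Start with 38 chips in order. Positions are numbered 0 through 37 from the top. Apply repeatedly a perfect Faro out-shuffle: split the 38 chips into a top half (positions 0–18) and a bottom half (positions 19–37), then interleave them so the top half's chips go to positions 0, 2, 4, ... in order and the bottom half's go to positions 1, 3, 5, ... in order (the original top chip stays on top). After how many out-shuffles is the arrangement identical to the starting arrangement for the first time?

36

The out-shuffle permutes the 38 positions with cycle lengths [1, 1, 36].
Every chip is home exactly when every cycle has completed a whole number of laps, i.e. after lcm(1, 36) = 36 out-shuffles.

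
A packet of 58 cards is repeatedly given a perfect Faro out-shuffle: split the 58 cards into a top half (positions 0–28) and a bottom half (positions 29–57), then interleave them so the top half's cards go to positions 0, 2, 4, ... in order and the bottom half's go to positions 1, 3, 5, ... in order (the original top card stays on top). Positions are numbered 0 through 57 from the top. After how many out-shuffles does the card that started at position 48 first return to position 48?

18

Follow position 48 under repeated out-shuffles:
48 → 39 → 21 → 42 → 27 → 54 → 51 → 45 → 33 → 9 → 18 → 36 → 15 → 30 → 3 → 6 → 12 → 24 → 48
It first returns after 18 out-shuffles.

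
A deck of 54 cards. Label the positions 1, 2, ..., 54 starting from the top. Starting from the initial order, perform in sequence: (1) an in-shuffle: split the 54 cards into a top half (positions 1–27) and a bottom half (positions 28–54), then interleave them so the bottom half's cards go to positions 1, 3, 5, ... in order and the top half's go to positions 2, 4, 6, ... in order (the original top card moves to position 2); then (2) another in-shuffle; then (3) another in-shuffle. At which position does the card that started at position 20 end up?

50

Track the card from position 20 forward through each operation:
  after op 1 (in-shuffle): 20 → 40
  after op 2 (in-shuffle): 40 → 25
  after op 3 (in-shuffle): 25 → 50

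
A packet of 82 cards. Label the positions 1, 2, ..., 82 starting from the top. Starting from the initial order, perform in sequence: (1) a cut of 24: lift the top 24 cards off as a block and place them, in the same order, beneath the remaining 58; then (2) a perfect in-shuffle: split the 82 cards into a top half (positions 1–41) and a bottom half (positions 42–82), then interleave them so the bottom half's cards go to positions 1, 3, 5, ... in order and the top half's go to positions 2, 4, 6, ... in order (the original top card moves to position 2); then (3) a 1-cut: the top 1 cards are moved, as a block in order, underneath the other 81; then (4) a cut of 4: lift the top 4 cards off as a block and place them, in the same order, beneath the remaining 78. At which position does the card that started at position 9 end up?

46

Track the card from position 9 forward through each operation:
  after op 1 (cut 24): 9 → 67
  after op 2 (in-shuffle): 67 → 51
  after op 3 (cut 1): 51 → 50
  after op 4 (cut 4): 50 → 46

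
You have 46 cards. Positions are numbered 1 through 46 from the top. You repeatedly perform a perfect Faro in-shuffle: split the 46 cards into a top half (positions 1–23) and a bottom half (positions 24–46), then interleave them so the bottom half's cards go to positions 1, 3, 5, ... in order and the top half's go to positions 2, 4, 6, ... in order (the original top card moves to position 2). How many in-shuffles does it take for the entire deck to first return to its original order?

23

The in-shuffle permutes the 46 positions with cycle lengths [23, 23].
Every card is home exactly when every cycle has completed a whole number of laps, i.e. after lcm(23) = 23 in-shuffles.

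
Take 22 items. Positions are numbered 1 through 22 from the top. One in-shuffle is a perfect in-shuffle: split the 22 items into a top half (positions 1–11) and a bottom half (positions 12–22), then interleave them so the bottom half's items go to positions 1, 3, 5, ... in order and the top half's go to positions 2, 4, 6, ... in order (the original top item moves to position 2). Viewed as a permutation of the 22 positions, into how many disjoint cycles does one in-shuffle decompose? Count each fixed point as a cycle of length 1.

2

Trace each unvisited position around until it returns:
(1 2 4 8 16 9 ... len 11) (5 10 20 17 11 22 ... len 11)
2 cycles in total.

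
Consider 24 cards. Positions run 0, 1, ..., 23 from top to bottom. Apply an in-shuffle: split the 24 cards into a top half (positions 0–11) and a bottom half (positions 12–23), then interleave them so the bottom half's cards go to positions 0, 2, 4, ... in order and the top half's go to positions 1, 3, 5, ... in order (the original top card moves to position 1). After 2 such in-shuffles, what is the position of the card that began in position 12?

1

Track the card's position through each in-shuffle:
12 → 0 → 1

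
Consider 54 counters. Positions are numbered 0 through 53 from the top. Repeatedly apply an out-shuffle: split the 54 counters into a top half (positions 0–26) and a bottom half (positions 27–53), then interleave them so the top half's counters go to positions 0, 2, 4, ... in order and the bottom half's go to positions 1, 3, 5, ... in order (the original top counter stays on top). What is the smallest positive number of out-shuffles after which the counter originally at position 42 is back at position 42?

Follow position 42 under repeated out-shuffles:
42 → 31 → 9 → 18 → 36 → 19 → 38 → 23 → ... → 42 (length 52)
It first returns after 52 out-shuffles.

52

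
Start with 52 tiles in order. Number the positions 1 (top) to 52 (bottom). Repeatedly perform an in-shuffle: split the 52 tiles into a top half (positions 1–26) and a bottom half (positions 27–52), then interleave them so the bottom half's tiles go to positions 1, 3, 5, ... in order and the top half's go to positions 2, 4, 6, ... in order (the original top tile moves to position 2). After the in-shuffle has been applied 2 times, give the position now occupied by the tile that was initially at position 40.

Track the tile's position through each in-shuffle:
40 → 27 → 1

1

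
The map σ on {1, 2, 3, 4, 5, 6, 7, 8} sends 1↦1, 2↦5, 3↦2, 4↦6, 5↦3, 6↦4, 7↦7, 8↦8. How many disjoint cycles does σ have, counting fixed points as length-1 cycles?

Cycle decomposition: (1) (2 5 3) (4 6) (7) (8).
5 cycles.

5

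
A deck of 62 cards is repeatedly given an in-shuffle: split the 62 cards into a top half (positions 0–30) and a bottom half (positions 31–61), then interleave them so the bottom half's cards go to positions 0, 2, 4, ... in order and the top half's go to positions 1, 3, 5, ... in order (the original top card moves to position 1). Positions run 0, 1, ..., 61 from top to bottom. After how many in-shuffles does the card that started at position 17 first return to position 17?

Follow position 17 under repeated in-shuffles:
17 → 35 → 8 → 17
It first returns after 3 in-shuffles.

3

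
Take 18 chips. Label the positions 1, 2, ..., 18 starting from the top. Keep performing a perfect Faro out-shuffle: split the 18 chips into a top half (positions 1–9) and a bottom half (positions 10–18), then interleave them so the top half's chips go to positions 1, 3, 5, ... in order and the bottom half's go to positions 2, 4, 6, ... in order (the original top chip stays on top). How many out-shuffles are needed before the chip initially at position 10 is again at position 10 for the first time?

Follow position 10 under repeated out-shuffles:
10 → 2 → 3 → 5 → 9 → 17 → 16 → 14 → 10
It first returns after 8 out-shuffles.

8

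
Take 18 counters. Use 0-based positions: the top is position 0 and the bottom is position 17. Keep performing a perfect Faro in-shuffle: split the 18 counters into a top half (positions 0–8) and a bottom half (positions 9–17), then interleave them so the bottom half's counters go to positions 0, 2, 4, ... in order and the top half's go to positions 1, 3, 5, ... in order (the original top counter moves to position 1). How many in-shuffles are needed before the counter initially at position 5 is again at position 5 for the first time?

Follow position 5 under repeated in-shuffles:
5 → 11 → 4 → 9 → 0 → 1 → 3 → 7 → 15 → 12 → 6 → 13 → 8 → 17 → 16 → 14 → 10 → 2 → 5
It first returns after 18 in-shuffles.

18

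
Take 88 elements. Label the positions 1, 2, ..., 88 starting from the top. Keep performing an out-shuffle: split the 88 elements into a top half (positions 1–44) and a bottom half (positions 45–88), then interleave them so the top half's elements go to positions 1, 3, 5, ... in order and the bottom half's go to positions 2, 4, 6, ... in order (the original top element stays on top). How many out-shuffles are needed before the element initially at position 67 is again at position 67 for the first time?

28

Follow position 67 under repeated out-shuffles:
67 → 46 → 4 → 7 → 13 → 25 → 49 → 10 → ... → 67 (length 28)
It first returns after 28 out-shuffles.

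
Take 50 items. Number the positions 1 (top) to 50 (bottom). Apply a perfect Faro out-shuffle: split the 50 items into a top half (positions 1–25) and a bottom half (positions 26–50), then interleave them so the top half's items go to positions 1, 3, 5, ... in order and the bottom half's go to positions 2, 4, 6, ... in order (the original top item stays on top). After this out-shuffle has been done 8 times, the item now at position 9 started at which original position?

Work backwards from position 9, undoing one out-shuffle at a time:
9 ← 5 ← 3 ← 2 ← 26 ← 38 ← 44 ← 47 ← 24
So the item now at position 9 started at position 24.

24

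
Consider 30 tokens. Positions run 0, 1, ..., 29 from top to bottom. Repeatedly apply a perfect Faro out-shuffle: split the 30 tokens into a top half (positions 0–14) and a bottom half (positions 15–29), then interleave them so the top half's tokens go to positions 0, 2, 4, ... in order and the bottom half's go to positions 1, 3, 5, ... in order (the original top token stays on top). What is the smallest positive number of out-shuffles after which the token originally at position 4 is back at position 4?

28

Follow position 4 under repeated out-shuffles:
4 → 8 → 16 → 3 → 6 → 12 → 24 → 19 → ... → 4 (length 28)
It first returns after 28 out-shuffles.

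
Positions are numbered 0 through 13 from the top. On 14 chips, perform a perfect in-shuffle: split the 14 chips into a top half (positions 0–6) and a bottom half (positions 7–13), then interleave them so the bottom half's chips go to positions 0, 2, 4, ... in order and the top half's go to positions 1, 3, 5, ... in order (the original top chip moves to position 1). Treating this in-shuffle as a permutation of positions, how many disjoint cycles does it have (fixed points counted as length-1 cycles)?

4

Trace each unvisited position around until it returns:
(0 1 3 7) (2 5 11 8) (4 9) (6 13 12 10)
4 cycles in total.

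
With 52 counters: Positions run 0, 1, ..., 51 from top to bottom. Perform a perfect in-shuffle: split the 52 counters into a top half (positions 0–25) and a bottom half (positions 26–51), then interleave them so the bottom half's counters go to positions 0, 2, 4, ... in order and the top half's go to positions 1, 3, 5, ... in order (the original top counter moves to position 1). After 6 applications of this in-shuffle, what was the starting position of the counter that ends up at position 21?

1

Work backwards from position 21, undoing one in-shuffle at a time:
21 ← 10 ← 31 ← 15 ← 7 ← 3 ← 1
So the counter now at position 21 started at position 1.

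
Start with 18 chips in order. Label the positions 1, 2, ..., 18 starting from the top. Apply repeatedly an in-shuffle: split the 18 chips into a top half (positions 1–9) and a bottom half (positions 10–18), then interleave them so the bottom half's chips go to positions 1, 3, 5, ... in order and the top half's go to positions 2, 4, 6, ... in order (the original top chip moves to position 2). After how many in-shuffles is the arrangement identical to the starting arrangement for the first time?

18

The in-shuffle permutes the 18 positions with cycle lengths [18].
Every chip is home exactly when every cycle has completed a whole number of laps, i.e. after lcm(18) = 18 in-shuffles.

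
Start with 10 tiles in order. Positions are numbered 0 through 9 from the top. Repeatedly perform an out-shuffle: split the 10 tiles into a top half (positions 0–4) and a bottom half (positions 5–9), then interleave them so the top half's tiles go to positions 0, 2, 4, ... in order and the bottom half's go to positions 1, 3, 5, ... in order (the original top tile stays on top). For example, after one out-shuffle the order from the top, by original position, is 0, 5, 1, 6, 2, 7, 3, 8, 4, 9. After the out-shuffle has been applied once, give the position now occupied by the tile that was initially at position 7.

Track the tile's position through each out-shuffle:
7 → 5

5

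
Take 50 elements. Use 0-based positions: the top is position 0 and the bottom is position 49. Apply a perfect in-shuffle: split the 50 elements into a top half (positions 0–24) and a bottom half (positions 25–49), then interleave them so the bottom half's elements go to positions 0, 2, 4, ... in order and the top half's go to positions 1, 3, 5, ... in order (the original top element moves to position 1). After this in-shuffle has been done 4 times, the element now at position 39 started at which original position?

27

Work backwards from position 39, undoing one in-shuffle at a time:
39 ← 19 ← 9 ← 4 ← 27
So the element now at position 39 started at position 27.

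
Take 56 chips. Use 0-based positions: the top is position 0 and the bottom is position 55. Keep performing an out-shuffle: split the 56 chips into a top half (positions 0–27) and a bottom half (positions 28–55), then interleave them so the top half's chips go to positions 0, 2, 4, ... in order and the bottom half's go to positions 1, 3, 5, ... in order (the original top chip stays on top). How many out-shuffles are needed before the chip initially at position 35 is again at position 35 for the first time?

10

Follow position 35 under repeated out-shuffles:
35 → 15 → 30 → 5 → 10 → 20 → 40 → 25 → 50 → 45 → 35
It first returns after 10 out-shuffles.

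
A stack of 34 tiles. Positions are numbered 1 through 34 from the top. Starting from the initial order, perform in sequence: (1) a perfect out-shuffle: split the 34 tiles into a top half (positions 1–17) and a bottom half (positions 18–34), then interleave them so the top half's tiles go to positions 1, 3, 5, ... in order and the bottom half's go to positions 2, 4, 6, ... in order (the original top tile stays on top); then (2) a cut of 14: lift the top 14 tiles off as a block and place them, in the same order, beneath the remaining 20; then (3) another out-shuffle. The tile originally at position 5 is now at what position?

24

Track the tile from position 5 forward through each operation:
  after op 1 (out-shuffle): 5 → 9
  after op 2 (cut 14): 9 → 29
  after op 3 (out-shuffle): 29 → 24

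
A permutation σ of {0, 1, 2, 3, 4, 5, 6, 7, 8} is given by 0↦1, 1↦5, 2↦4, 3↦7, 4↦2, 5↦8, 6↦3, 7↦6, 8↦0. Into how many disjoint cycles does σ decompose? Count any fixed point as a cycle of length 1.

3

Cycle decomposition: (0 1 5 8) (2 4) (3 7 6).
3 cycles.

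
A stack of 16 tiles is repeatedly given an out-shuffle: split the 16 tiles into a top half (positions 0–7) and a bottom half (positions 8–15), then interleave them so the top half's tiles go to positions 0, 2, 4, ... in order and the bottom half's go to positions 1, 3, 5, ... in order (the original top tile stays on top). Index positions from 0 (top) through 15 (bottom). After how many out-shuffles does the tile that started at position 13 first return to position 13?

Follow position 13 under repeated out-shuffles:
13 → 11 → 7 → 14 → 13
It first returns after 4 out-shuffles.

4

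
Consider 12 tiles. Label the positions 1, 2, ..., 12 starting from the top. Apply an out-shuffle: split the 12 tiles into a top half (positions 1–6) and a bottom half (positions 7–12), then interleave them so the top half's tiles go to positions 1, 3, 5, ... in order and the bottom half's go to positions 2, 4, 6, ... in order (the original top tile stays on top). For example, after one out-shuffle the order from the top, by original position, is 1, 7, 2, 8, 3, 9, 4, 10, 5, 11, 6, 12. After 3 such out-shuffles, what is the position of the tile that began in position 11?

4

Track the tile's position through each out-shuffle:
11 → 10 → 8 → 4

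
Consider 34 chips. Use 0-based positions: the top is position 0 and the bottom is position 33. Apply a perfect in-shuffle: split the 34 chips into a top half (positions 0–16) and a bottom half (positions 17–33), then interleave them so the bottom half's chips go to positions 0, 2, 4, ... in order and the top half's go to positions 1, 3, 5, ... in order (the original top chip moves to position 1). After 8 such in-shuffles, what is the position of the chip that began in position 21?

31

Track the chip's position through each in-shuffle:
21 → 8 → 17 → 0 → 1 → 3 → 7 → 15 → 31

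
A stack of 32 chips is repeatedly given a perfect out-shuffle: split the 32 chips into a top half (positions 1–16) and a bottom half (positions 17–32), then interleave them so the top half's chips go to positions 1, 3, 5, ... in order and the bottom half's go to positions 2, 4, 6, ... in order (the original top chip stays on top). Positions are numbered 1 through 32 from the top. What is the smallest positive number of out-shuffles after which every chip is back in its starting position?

5

The out-shuffle permutes the 32 positions with cycle lengths [1, 1, 5, 5, 5, 5, 5, 5].
Every chip is home exactly when every cycle has completed a whole number of laps, i.e. after lcm(1, 5) = 5 out-shuffles.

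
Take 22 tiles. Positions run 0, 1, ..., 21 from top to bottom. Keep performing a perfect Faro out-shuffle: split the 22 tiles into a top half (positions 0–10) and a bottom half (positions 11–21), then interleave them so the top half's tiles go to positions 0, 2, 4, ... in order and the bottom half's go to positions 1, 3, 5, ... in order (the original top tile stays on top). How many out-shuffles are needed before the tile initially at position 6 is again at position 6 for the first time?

3

Follow position 6 under repeated out-shuffles:
6 → 12 → 3 → 6
It first returns after 3 out-shuffles.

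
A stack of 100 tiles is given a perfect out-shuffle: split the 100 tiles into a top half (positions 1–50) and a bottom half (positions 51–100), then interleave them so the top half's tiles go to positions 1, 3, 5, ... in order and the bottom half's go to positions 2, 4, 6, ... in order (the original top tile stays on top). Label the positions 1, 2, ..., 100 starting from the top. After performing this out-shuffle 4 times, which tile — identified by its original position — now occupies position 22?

58

Work backwards from position 22, undoing one out-shuffle at a time:
22 ← 61 ← 31 ← 16 ← 58
So the tile now at position 22 started at position 58.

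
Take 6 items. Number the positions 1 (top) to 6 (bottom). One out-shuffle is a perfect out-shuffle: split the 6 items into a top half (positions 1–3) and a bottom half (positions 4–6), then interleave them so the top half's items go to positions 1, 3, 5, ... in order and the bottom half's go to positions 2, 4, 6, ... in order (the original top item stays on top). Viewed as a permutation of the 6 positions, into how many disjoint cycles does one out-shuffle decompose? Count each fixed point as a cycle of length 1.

3

Trace each unvisited position around until it returns:
(1) (2 3 5 4) (6)
3 cycles in total.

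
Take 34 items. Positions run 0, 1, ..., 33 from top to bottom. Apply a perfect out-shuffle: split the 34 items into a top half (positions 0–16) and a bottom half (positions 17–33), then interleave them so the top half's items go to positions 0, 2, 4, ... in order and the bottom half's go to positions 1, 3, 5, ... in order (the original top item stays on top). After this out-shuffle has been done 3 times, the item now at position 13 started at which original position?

14

Work backwards from position 13, undoing one out-shuffle at a time:
13 ← 23 ← 28 ← 14
So the item now at position 13 started at position 14.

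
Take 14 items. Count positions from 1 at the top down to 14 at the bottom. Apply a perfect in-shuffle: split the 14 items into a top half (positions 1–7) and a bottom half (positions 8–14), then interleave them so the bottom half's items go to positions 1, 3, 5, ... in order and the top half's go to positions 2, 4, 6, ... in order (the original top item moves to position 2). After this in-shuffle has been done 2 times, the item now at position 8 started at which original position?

Work backwards from position 8, undoing one in-shuffle at a time:
8 ← 4 ← 2
So the item now at position 8 started at position 2.

2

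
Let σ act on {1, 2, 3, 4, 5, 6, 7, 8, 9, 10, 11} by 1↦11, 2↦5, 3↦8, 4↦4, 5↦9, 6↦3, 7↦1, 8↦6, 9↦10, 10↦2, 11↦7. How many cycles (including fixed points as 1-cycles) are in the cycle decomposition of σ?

Cycle decomposition: (1 11 7) (2 5 9 10) (3 8 6) (4).
4 cycles.

4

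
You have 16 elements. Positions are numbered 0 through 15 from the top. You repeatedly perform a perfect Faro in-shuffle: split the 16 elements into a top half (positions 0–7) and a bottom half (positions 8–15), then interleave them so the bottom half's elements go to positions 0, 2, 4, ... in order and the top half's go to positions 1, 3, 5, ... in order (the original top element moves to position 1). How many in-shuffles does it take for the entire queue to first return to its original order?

The in-shuffle permutes the 16 positions with cycle lengths [8, 8].
Every element is home exactly when every cycle has completed a whole number of laps, i.e. after lcm(8) = 8 in-shuffles.

8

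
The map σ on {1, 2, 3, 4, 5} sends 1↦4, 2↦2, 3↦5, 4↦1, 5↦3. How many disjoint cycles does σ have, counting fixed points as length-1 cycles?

3

Cycle decomposition: (1 4) (2) (3 5).
3 cycles.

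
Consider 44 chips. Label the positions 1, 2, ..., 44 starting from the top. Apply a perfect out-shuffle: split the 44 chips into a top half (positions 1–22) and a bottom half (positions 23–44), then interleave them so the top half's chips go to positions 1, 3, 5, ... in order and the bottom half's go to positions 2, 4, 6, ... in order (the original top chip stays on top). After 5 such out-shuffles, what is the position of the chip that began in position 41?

34

Track the chip's position through each out-shuffle:
41 → 38 → 32 → 20 → 39 → 34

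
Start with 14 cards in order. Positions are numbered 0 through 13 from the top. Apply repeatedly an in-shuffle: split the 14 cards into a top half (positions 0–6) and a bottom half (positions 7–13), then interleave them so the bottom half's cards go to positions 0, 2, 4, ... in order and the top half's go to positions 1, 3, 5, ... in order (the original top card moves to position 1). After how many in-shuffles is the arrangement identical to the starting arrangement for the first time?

4

The in-shuffle permutes the 14 positions with cycle lengths [2, 4, 4, 4].
Every card is home exactly when every cycle has completed a whole number of laps, i.e. after lcm(2, 4) = 4 in-shuffles.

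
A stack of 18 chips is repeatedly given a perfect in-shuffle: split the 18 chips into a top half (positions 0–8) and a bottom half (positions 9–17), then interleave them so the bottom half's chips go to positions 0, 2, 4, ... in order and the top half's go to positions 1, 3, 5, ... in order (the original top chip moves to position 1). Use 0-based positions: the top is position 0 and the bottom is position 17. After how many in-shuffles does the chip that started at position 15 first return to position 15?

18

Follow position 15 under repeated in-shuffles:
15 → 12 → 6 → 13 → 8 → 17 → 16 → 14 → 10 → 2 → 5 → 11 → 4 → 9 → 0 → 1 → 3 → 7 → 15
It first returns after 18 in-shuffles.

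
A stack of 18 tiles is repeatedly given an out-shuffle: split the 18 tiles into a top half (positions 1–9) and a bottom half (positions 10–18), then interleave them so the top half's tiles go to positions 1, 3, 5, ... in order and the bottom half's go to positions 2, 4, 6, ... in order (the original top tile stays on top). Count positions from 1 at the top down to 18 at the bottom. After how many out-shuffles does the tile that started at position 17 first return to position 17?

Follow position 17 under repeated out-shuffles:
17 → 16 → 14 → 10 → 2 → 3 → 5 → 9 → 17
It first returns after 8 out-shuffles.

8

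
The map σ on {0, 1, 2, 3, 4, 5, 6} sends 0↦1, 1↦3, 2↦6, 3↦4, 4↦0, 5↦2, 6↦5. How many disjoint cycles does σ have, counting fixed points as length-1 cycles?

Cycle decomposition: (0 1 3 4) (2 6 5).
2 cycles.

2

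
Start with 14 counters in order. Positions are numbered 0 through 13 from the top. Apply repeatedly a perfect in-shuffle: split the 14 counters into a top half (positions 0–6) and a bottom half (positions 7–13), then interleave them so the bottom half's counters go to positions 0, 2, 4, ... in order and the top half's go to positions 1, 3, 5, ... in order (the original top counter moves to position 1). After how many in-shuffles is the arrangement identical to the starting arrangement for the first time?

The in-shuffle permutes the 14 positions with cycle lengths [2, 4, 4, 4].
Every counter is home exactly when every cycle has completed a whole number of laps, i.e. after lcm(2, 4) = 4 in-shuffles.

4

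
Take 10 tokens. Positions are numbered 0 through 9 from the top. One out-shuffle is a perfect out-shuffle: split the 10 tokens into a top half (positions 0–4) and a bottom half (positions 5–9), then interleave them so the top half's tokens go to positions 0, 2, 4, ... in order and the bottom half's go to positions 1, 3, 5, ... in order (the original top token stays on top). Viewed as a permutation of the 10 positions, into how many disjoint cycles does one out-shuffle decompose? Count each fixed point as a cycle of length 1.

4

Trace each unvisited position around until it returns:
(0) (1 2 4 8 7 5) (3 6) (9)
4 cycles in total.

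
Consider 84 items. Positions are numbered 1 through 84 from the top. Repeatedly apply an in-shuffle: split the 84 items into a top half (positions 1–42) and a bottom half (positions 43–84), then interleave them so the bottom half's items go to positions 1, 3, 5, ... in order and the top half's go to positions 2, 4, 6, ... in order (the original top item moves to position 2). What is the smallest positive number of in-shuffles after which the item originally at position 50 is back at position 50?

Follow position 50 under repeated in-shuffles:
50 → 15 → 30 → 60 → 35 → 70 → 55 → 25 → 50
It first returns after 8 in-shuffles.

8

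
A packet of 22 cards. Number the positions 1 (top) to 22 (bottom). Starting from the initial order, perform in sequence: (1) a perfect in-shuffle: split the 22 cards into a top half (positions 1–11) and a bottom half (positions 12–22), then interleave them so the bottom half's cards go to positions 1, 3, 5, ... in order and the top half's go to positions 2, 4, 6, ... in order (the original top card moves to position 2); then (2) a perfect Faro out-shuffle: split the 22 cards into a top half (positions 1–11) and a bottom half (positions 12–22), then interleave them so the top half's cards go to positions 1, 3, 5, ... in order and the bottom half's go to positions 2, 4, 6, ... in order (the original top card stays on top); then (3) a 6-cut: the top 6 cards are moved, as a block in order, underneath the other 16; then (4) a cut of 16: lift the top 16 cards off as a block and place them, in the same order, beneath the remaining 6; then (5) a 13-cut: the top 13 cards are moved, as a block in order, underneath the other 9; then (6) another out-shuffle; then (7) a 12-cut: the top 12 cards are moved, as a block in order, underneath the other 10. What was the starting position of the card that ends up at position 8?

Undo the operations in reverse order, starting from position 8:
  undo op 7 (cut 12): 8 ← 20
  undo op 6 (out-shuffle, from bottom half): 20 ← 21
  undo op 5 (cut 13): 21 ← 12
  undo op 4 (cut 16): 12 ← 6
  undo op 3 (cut 6): 6 ← 12
  undo op 2 (out-shuffle, from bottom half): 12 ← 17
  undo op 1 (in-shuffle, from bottom half): 17 ← 20
So the card at position 8 came from original position 20.

20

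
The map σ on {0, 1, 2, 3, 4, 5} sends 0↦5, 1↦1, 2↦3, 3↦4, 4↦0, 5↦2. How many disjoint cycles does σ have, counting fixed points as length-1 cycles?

2

Cycle decomposition: (0 5 2 3 4) (1).
2 cycles.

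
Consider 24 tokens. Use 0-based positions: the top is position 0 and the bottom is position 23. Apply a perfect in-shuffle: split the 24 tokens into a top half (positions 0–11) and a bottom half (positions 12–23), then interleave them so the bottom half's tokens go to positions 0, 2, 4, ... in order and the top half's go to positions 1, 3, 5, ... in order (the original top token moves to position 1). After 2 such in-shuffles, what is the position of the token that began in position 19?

Track the token's position through each in-shuffle:
19 → 14 → 4

4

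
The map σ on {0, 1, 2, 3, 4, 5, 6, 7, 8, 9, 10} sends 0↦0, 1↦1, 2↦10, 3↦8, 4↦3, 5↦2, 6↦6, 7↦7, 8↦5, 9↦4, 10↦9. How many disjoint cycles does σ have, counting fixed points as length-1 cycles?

5

Cycle decomposition: (0) (1) (2 10 9 4 3 8 5) (6) (7).
5 cycles.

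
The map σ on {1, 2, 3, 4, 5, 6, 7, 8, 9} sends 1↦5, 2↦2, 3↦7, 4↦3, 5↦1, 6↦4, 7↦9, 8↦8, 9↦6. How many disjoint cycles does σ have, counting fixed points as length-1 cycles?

Cycle decomposition: (1 5) (2) (3 7 9 6 4) (8).
4 cycles.

4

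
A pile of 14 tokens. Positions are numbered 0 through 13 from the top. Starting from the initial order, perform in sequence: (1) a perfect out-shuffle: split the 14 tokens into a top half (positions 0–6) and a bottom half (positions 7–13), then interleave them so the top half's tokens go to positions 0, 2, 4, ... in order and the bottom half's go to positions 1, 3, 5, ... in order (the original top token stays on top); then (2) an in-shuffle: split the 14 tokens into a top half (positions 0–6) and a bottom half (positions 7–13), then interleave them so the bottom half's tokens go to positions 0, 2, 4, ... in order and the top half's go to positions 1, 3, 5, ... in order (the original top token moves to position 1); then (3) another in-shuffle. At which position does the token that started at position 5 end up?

13

Track the token from position 5 forward through each operation:
  after op 1 (out-shuffle): 5 → 10
  after op 2 (in-shuffle): 10 → 6
  after op 3 (in-shuffle): 6 → 13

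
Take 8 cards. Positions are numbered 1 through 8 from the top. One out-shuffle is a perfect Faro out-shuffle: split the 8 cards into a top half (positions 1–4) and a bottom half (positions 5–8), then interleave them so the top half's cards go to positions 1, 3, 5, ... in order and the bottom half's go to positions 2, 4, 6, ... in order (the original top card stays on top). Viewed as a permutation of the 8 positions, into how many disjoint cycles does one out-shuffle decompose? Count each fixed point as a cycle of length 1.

Trace each unvisited position around until it returns:
(1) (2 3 5) (4 7 6) (8)
4 cycles in total.

4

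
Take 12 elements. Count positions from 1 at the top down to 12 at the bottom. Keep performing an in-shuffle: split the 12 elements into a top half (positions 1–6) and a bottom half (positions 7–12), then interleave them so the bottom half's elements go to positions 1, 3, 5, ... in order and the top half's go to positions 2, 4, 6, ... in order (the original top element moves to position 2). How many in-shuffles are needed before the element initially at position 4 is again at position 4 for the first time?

12

Follow position 4 under repeated in-shuffles:
4 → 8 → 3 → 6 → 12 → 11 → 9 → 5 → 10 → 7 → 1 → 2 → 4
It first returns after 12 in-shuffles.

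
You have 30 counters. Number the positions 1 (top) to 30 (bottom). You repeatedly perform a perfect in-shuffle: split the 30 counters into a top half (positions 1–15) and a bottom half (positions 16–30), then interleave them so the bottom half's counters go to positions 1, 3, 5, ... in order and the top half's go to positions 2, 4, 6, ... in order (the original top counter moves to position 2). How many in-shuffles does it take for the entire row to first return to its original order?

The in-shuffle permutes the 30 positions with cycle lengths [5, 5, 5, 5, 5, 5].
Every counter is home exactly when every cycle has completed a whole number of laps, i.e. after lcm(5) = 5 in-shuffles.

5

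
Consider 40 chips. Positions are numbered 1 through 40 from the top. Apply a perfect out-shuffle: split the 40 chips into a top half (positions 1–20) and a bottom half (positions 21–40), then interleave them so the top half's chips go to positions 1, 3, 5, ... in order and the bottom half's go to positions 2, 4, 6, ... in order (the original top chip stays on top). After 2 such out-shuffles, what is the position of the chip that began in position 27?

Track the chip's position through each out-shuffle:
27 → 14 → 27

27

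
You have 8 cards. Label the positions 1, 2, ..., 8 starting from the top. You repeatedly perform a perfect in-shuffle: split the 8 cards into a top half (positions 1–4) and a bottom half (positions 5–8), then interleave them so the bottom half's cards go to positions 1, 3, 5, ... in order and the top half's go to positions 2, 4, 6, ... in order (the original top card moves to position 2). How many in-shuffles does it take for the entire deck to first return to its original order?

6

The in-shuffle permutes the 8 positions with cycle lengths [2, 6].
Every card is home exactly when every cycle has completed a whole number of laps, i.e. after lcm(2, 6) = 6 in-shuffles.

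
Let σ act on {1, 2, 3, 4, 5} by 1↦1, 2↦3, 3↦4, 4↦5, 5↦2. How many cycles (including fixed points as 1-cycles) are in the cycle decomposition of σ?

2

Cycle decomposition: (1) (2 3 4 5).
2 cycles.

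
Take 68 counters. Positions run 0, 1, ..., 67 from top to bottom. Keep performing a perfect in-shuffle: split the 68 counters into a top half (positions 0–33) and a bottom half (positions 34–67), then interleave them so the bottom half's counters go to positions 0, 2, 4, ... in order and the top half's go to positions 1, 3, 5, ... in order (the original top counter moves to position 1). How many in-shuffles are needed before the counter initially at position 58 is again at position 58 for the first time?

22

Follow position 58 under repeated in-shuffles:
58 → 48 → 28 → 57 → 46 → 24 → 49 → 30 → ... → 58 (length 22)
It first returns after 22 in-shuffles.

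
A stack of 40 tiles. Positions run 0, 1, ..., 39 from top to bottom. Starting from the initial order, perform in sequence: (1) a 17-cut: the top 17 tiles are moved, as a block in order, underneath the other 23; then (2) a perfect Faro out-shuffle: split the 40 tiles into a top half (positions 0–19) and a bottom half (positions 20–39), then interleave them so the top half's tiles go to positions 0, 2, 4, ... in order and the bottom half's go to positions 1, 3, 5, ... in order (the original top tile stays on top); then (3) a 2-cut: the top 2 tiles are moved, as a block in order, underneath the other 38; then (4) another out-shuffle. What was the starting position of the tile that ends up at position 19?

Undo the operations in reverse order, starting from position 19:
  undo op 4 (out-shuffle, from bottom half): 19 ← 29
  undo op 3 (cut 2): 29 ← 31
  undo op 2 (out-shuffle, from bottom half): 31 ← 35
  undo op 1 (cut 17): 35 ← 12
So the tile at position 19 came from original position 12.

12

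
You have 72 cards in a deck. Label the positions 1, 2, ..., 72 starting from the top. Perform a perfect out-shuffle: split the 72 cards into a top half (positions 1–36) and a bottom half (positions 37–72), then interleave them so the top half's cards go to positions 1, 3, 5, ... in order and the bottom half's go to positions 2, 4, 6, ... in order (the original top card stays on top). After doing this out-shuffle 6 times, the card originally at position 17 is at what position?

31

Track the card's position through each out-shuffle:
17 → 33 → 65 → 58 → 44 → 16 → 31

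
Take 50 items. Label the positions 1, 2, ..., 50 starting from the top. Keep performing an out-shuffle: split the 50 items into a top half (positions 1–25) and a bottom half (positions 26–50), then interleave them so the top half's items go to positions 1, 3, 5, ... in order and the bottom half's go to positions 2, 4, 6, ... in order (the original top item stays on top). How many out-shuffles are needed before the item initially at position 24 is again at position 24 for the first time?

Follow position 24 under repeated out-shuffles:
24 → 47 → 44 → 38 → 26 → 2 → 3 → 5 → ... → 24 (length 21)
It first returns after 21 out-shuffles.

21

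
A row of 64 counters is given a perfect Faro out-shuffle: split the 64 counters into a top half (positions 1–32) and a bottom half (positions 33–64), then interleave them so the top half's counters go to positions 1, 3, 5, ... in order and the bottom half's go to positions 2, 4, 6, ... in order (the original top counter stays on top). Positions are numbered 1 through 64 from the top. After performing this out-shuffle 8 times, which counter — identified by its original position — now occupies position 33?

Work backwards from position 33, undoing one out-shuffle at a time:
33 ← 17 ← 9 ← 5 ← 3 ← 2 ← 33 ← 17 ← 9
So the counter now at position 33 started at position 9.

9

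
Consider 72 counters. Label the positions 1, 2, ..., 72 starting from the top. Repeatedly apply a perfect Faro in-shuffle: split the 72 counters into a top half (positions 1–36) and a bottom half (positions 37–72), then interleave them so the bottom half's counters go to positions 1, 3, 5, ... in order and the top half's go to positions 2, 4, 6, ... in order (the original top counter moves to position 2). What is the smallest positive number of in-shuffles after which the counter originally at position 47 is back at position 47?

Follow position 47 under repeated in-shuffles:
47 → 21 → 42 → 11 → 22 → 44 → 15 → 30 → 60 → 47
It first returns after 9 in-shuffles.

9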